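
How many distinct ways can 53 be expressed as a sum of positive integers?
329931

p(n) counts ways to write n as a sum of positive integers (order ignored).
Euler's pentagonal recurrence: p(k) = p(k-1) + p(k-2) - p(k-5) - p(k-7) + p(k-12) + p(k-15) - ... (offsets j(3j∓1)/2, signs ++--, p(0)=1, p(<0)=0).
DP table for k = 0..52: p(0)=1, p(1)=1, p(2)=2, p(3)=3, p(4)=5, p(5)=7, p(6)=11, p(7)=15, p(8)=22, p(9)=30, p(10)=42, p(11)=56, p(12)=77, p(13)=101, p(14)=135, p(15)=176, p(16)=231, p(17)=297, p(18)=385, p(19)=490, p(20)=627, p(21)=792, p(22)=1002, p(23)=1255, p(24)=1575, p(25)=1958, p(26)=2436, p(27)=3010, p(28)=3718, p(29)=4565, p(30)=5604, p(31)=6842, p(32)=8349, p(33)=10143, p(34)=12310, p(35)=14883, p(36)=17977, p(37)=21637, p(38)=26015, p(39)=31185, p(40)=37338, p(41)=44583, p(42)=53174, p(43)=63261, p(44)=75175, p(45)=89134, p(46)=105558, p(47)=124754, p(48)=147273, p(49)=173525, p(50)=204226, p(51)=239943, p(52)=281589.
Final step: p(53) = p(52) + p(51) - p(48) - p(46) + p(41) + p(38) - p(31) - p(27) + p(18) + p(13) - p(2)
= 281589 + 239943 - 147273 - 105558 + 44583 + 26015 - 6842 - 3010 + 385 + 101 - 2
= 329931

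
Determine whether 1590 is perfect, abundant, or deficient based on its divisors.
abundant

Proper divisors of 1590: sum = 1 + 2 + 3 + 5 + 6 + 10 + 15 + 30 + 53 + 106 + 159 + 265 + 318 + 530 + 795 = 2298
Since 2298 > 1590, 1590 is abundant.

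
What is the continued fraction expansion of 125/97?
[1; 3, 2, 6, 2]

Euclidean algorithm steps:
125 = 1 × 97 + 28
97 = 3 × 28 + 13
28 = 2 × 13 + 2
13 = 6 × 2 + 1
2 = 2 × 1 + 0
Continued fraction: [1; 3, 2, 6, 2]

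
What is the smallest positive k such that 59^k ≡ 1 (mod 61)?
60

61 is prime, so ord(59) divides φ(61) = 60.
Divisors of 60: 1, 2, 3, 4, 5, 6, 10, 12, 15, 20, 30, 60.
Repeated squaring: 59^1 ≡ 59, 59^2 ≡ 4, 59^4 ≡ 16, 59^8 ≡ 12, 59^16 ≡ 22, 59^32 ≡ 57 (mod 61).
Test 59^d mod 61 for each divisor d in increasing order:
59^1 ≡ 59
59^2 ≡ 4
59^3 = 59^2·59^1 ≡ 53
59^4 ≡ 16
59^5 = 59^4·59^1 ≡ 29
59^6 = 59^4·59^2 ≡ 3
59^10 = 59^8·59^2 ≡ 48
59^12 = 59^8·59^4 ≡ 9
59^15 = 59^8·59^4·59^2·59^1 ≡ 50
59^20 = 59^16·59^4 ≡ 47
59^30 = 59^16·59^8·59^4·59^2 ≡ 60
59^60 = 59^32·59^16·59^8·59^4 ≡ 1  ← first divisor giving 1
The order is 60.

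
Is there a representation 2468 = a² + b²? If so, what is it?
32² + 38² (a=32, b=38)

Factorization: 2468 = 2^2 × 617
By Fermat: n is sum of two squares iff every prime p ≡ 3 (mod 4) appears to even power.
All primes ≡ 3 (mod 4) appear to even power.
Search a = 0, 1, 2, … for 2468 - a² a perfect square: first hit at a = 32: 2468 - 1024 = 1444 = 38².
2468 = 32² + 38² = 1024 + 1444 ✓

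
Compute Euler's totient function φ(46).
22

46 = 2 × 23
φ(n) = n × ∏(1 - 1/p) for each prime p dividing n
φ(46) = 46 × (1 - 1/2) × (1 - 1/23) = 22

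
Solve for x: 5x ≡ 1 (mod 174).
35

gcd(5, 174) = 1, so the inverse exists.
Extended Euclidean algorithm on (174, 5):
174 = 34 × 5 + 4  ⟹  4 = (1)·174 + (-34)·5
5 = 1 × 4 + 1  ⟹  1 = (-1)·174 + (35)·5
So (35)·5 ≡ 1 (mod 174), i.e. 5^(-1) ≡ 35 (mod 174).
Check: 5 × 35 = 175 ≡ 1 (mod 174)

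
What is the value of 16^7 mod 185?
86

Repeated squaring. Binary of 7 = 111.
16^1 ≡ 16 (mod 185); 16^2 ≡ 71 (mod 185); 16^4 ≡ 46 (mod 185)
16^7 = 16^1 × 16^2 × 16^4 ≡ 86 (mod 185)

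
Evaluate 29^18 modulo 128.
9

Repeated squaring. Binary of 18 = 10010.
29^1 ≡ 29 (mod 128); 29^2 ≡ 73 (mod 128); 29^4 ≡ 81 (mod 128); 29^8 ≡ 33 (mod 128); 29^16 ≡ 65 (mod 128)
29^18 = 29^2 × 29^16 ≡ 9 (mod 128)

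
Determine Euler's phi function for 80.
32

80 = 2^4 × 5
φ(n) = n × ∏(1 - 1/p) for each prime p dividing n
φ(80) = 80 × (1 - 1/2) × (1 - 1/5) = 32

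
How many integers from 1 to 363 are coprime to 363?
220

363 = 3 × 11^2
φ(n) = n × ∏(1 - 1/p) for each prime p dividing n
φ(363) = 363 × (1 - 1/3) × (1 - 1/11) = 220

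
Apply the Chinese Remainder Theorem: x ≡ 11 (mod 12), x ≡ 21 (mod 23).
251

Using Chinese Remainder Theorem:
M = 12 × 23 = 276
M1 = 23, M2 = 12
y1 = 23^(-1) mod 12 = 11
y2 = 12^(-1) mod 23 = 2
x = (11×23×11 + 21×12×2) mod 276 = 251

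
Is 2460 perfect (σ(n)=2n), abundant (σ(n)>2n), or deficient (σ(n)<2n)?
abundant

Proper divisors of 2460: sum = 1 + 2 + 3 + 4 + 5 + 6 + 10 + 12 + ... + 492 + 615 + 820 + 1230 (23 divisors) = 4596
Since 4596 > 2460, 2460 is abundant.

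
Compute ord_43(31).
21

43 is prime, so ord(31) divides φ(43) = 42.
Divisors of 42: 1, 2, 3, 6, 7, 14, 21, 42.
Repeated squaring: 31^1 ≡ 31, 31^2 ≡ 15, 31^4 ≡ 10, 31^8 ≡ 14, 31^16 ≡ 24, 31^32 ≡ 17 (mod 43).
Test 31^d mod 43 for each divisor d in increasing order:
31^1 ≡ 31
31^2 ≡ 15
31^3 = 31^2·31^1 ≡ 35
31^6 = 31^4·31^2 ≡ 21
31^7 = 31^4·31^2·31^1 ≡ 6
31^14 = 31^8·31^4·31^2 ≡ 36
31^21 = 31^16·31^4·31^1 ≡ 1  ← first divisor giving 1
The order is 21.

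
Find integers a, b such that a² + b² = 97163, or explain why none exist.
Not possible

Factorization: 97163 = 11^3 × 73
By Fermat: n is sum of two squares iff every prime p ≡ 3 (mod 4) appears to even power.
Prime(s) ≡ 3 (mod 4) with odd exponent: [(11, 3)]
Therefore 97163 cannot be expressed as a² + b².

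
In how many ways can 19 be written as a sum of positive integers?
490

p(n) counts ways to write n as a sum of positive integers (order ignored).
Euler's pentagonal recurrence: p(k) = p(k-1) + p(k-2) - p(k-5) - p(k-7) + p(k-12) + p(k-15) - ... (offsets j(3j∓1)/2, signs ++--, p(0)=1, p(<0)=0).
DP table for k = 0..18: p(0)=1, p(1)=1, p(2)=2, p(3)=3, p(4)=5, p(5)=7, p(6)=11, p(7)=15, p(8)=22, p(9)=30, p(10)=42, p(11)=56, p(12)=77, p(13)=101, p(14)=135, p(15)=176, p(16)=231, p(17)=297, p(18)=385.
Final step: p(19) = p(18) + p(17) - p(14) - p(12) + p(7) + p(4)
= 385 + 297 - 135 - 77 + 15 + 5
= 490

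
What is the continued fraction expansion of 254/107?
[2; 2, 1, 2, 13]

Euclidean algorithm steps:
254 = 2 × 107 + 40
107 = 2 × 40 + 27
40 = 1 × 27 + 13
27 = 2 × 13 + 1
13 = 13 × 1 + 0
Continued fraction: [2; 2, 1, 2, 13]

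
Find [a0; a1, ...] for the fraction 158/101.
[1; 1, 1, 3, 2, 1, 1, 2]

Euclidean algorithm steps:
158 = 1 × 101 + 57
101 = 1 × 57 + 44
57 = 1 × 44 + 13
44 = 3 × 13 + 5
13 = 2 × 5 + 3
5 = 1 × 3 + 2
3 = 1 × 2 + 1
2 = 2 × 1 + 0
Continued fraction: [1; 1, 1, 3, 2, 1, 1, 2]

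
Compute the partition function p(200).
3972999029388

p(n) counts ways to write n as a sum of positive integers (order ignored).
Euler's pentagonal recurrence: p(k) = p(k-1) + p(k-2) - p(k-5) - p(k-7) + p(k-12) + p(k-15) - ... (offsets j(3j∓1)/2, signs ++--, p(0)=1, p(<0)=0).
DP table for k = 0..199: p(0)=1, p(1)=1, p(2)=2, p(3)=3, p(4)=5, p(5)=7, p(6)=11, p(7)=15, p(8)=22, p(9)=30, p(10)=42, p(11)=56, p(12)=77, p(13)=101, p(14)=135, p(15)=176, p(16)=231, p(17)=297, p(18)=385, p(19)=490, p(20)=627, p(21)=792, p(22)=1002, p(23)=1255, p(24)=1575, p(25)=1958, p(26)=2436, p(27)=3010, p(28)=3718, p(29)=4565, p(30)=5604, p(31)=6842, p(32)=8349, p(33)=10143, p(34)=12310, p(35)=14883, p(36)=17977, p(37)=21637, p(38)=26015, p(39)=31185, p(40)=37338, p(41)=44583, p(42)=53174, p(43)=63261, p(44)=75175, p(45)=89134, p(46)=105558, p(47)=124754, p(48)=147273, p(49)=173525, p(50)=204226, p(51)=239943, p(52)=281589, p(53)=329931, p(54)=386155, p(55)=451276, p(56)=526823, p(57)=614154, p(58)=715220, p(59)=831820, p(60)=966467, p(61)=1121505, p(62)=1300156, p(63)=1505499, p(64)=1741630, p(65)=2012558, p(66)=2323520, p(67)=2679689, p(68)=3087735, p(69)=3554345, p(70)=4087968, p(71)=4697205, p(72)=5392783, p(73)=6185689, p(74)=7089500, p(75)=8118264, p(76)=9289091, p(77)=10619863, p(78)=12132164, p(79)=13848650, p(80)=15796476, p(81)=18004327, p(82)=20506255, p(83)=23338469, p(84)=26543660, p(85)=30167357, p(86)=34262962, p(87)=38887673, p(88)=44108109, p(89)=49995925, p(90)=56634173, p(91)=64112359, p(92)=72533807, p(93)=82010177, p(94)=92669720, p(95)=104651419, p(96)=118114304, p(97)=133230930, p(98)=150198136, p(99)=169229875, p(100)=190569292, p(101)=214481126, p(102)=241265379, p(103)=271248950, p(104)=304801365, p(105)=342325709, p(106)=384276336, p(107)=431149389, p(108)=483502844, p(109)=541946240, p(110)=607163746, p(111)=679903203, p(112)=761002156, p(113)=851376628, p(114)=952050665, p(115)=1064144451, p(116)=1188908248, p(117)=1327710076, p(118)=1482074143, p(119)=1653668665, p(120)=1844349560, p(121)=2056148051, p(122)=2291320912, p(123)=2552338241, p(124)=2841940500, p(125)=3163127352, p(126)=3519222692, p(127)=3913864295, p(128)=4351078600, p(129)=4835271870, p(130)=5371315400, p(131)=5964539504, p(132)=6620830889, p(133)=7346629512, p(134)=8149040695, p(135)=9035836076, p(136)=10015581680, p(137)=11097645016, p(138)=12292341831, p(139)=13610949895, p(140)=15065878135, p(141)=16670689208, p(142)=18440293320, p(143)=20390982757, p(144)=22540654445, p(145)=24908858009, p(146)=27517052599, p(147)=30388671978, p(148)=33549419497, p(149)=37027355200, p(150)=40853235313, p(151)=45060624582, p(152)=49686288421, p(153)=54770336324, p(154)=60356673280, p(155)=66493182097, p(156)=73232243759, p(157)=80630964769, p(158)=88751778802, p(159)=97662728555, p(160)=107438159466, p(161)=118159068427, p(162)=129913904637, p(163)=142798995930, p(164)=156919475295, p(165)=172389800255, p(166)=189334822579, p(167)=207890420102, p(168)=228204732751, p(169)=250438925115, p(170)=274768617130, p(171)=301384802048, p(172)=330495499613, p(173)=362326859895, p(174)=397125074750, p(175)=435157697830, p(176)=476715857290, p(177)=522115831195, p(178)=571701605655, p(179)=625846753120, p(180)=684957390936, p(181)=749474411781, p(182)=819876908323, p(183)=896684817527, p(184)=980462880430, p(185)=1071823774337, p(186)=1171432692373, p(187)=1280011042268, p(188)=1398341745571, p(189)=1527273599625, p(190)=1667727404093, p(191)=1820701100652, p(192)=1987276856363, p(193)=2168627105469, p(194)=2366022741845, p(195)=2580840212973, p(196)=2814570987591, p(197)=3068829878530, p(198)=3345365983698, p(199)=3646072432125.
Final step: p(200) = p(199) + p(198) - p(195) - p(193) + p(188) + p(185) - p(178) - p(174) + p(165) + p(160) - p(149) - p(143) + p(130) + p(123) - p(108) - p(100) + p(83) + p(74) - p(55) - p(45) + p(24) + p(13)
= 3646072432125 + 3345365983698 - 2580840212973 - 2168627105469 + 1398341745571 + 1071823774337 - 571701605655 - 397125074750 + 172389800255 + 107438159466 - 37027355200 - 20390982757 + 5371315400 + 2552338241 - 483502844 - 190569292 + 23338469 + 7089500 - 451276 - 89134 + 1575 + 101
= 3972999029388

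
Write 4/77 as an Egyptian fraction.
1/20 + 1/514 + 1/395780

Greedy algorithm:
4/77: ceiling(77/4) = 20, use 1/20
3/1540: ceiling(1540/3) = 514, use 1/514
1/395780: ceiling(395780/1) = 395780, use 1/395780
Result: 4/77 = 1/20 + 1/514 + 1/395780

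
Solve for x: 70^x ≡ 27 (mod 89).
29

Baby-step giant-step with step n = ⌈√89⌉ = 10.
Baby steps 70^j mod 89 (j:value) for j=0..9: 0:1, 1:70, 2:5, 3:83, 4:25, 5:59, 6:36, 7:28, 8:2, 9:51.
Giant-step multiplier: 70^(-10) ≡ 70^(88-10) = 70^78 ≡ 9 (mod 89).
Giant steps γ_i = 27·9^i mod 89: γ_0=27, γ_1=65, γ_2=51 (in table at j=9).
x = i·n + j = 2·10 + 9 = 29.
Check: 70^29 ≡ 27 (mod 89).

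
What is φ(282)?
92

282 = 2 × 3 × 47
φ(n) = n × ∏(1 - 1/p) for each prime p dividing n
φ(282) = 282 × (1 - 1/2) × (1 - 1/3) × (1 - 1/47) = 92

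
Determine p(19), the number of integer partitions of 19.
490

p(n) counts ways to write n as a sum of positive integers (order ignored).
Euler's pentagonal recurrence: p(k) = p(k-1) + p(k-2) - p(k-5) - p(k-7) + p(k-12) + p(k-15) - ... (offsets j(3j∓1)/2, signs ++--, p(0)=1, p(<0)=0).
DP table for k = 0..18: p(0)=1, p(1)=1, p(2)=2, p(3)=3, p(4)=5, p(5)=7, p(6)=11, p(7)=15, p(8)=22, p(9)=30, p(10)=42, p(11)=56, p(12)=77, p(13)=101, p(14)=135, p(15)=176, p(16)=231, p(17)=297, p(18)=385.
Final step: p(19) = p(18) + p(17) - p(14) - p(12) + p(7) + p(4)
= 385 + 297 - 135 - 77 + 15 + 5
= 490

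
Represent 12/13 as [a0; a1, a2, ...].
[0; 1, 12]

Euclidean algorithm steps:
12 = 0 × 13 + 12
13 = 1 × 12 + 1
12 = 12 × 1 + 0
Continued fraction: [0; 1, 12]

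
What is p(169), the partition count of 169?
250438925115

p(n) counts ways to write n as a sum of positive integers (order ignored).
Euler's pentagonal recurrence: p(k) = p(k-1) + p(k-2) - p(k-5) - p(k-7) + p(k-12) + p(k-15) - ... (offsets j(3j∓1)/2, signs ++--, p(0)=1, p(<0)=0).
DP table for k = 0..168: p(0)=1, p(1)=1, p(2)=2, p(3)=3, p(4)=5, p(5)=7, p(6)=11, p(7)=15, p(8)=22, p(9)=30, p(10)=42, p(11)=56, p(12)=77, p(13)=101, p(14)=135, p(15)=176, p(16)=231, p(17)=297, p(18)=385, p(19)=490, p(20)=627, p(21)=792, p(22)=1002, p(23)=1255, p(24)=1575, p(25)=1958, p(26)=2436, p(27)=3010, p(28)=3718, p(29)=4565, p(30)=5604, p(31)=6842, p(32)=8349, p(33)=10143, p(34)=12310, p(35)=14883, p(36)=17977, p(37)=21637, p(38)=26015, p(39)=31185, p(40)=37338, p(41)=44583, p(42)=53174, p(43)=63261, p(44)=75175, p(45)=89134, p(46)=105558, p(47)=124754, p(48)=147273, p(49)=173525, p(50)=204226, p(51)=239943, p(52)=281589, p(53)=329931, p(54)=386155, p(55)=451276, p(56)=526823, p(57)=614154, p(58)=715220, p(59)=831820, p(60)=966467, p(61)=1121505, p(62)=1300156, p(63)=1505499, p(64)=1741630, p(65)=2012558, p(66)=2323520, p(67)=2679689, p(68)=3087735, p(69)=3554345, p(70)=4087968, p(71)=4697205, p(72)=5392783, p(73)=6185689, p(74)=7089500, p(75)=8118264, p(76)=9289091, p(77)=10619863, p(78)=12132164, p(79)=13848650, p(80)=15796476, p(81)=18004327, p(82)=20506255, p(83)=23338469, p(84)=26543660, p(85)=30167357, p(86)=34262962, p(87)=38887673, p(88)=44108109, p(89)=49995925, p(90)=56634173, p(91)=64112359, p(92)=72533807, p(93)=82010177, p(94)=92669720, p(95)=104651419, p(96)=118114304, p(97)=133230930, p(98)=150198136, p(99)=169229875, p(100)=190569292, p(101)=214481126, p(102)=241265379, p(103)=271248950, p(104)=304801365, p(105)=342325709, p(106)=384276336, p(107)=431149389, p(108)=483502844, p(109)=541946240, p(110)=607163746, p(111)=679903203, p(112)=761002156, p(113)=851376628, p(114)=952050665, p(115)=1064144451, p(116)=1188908248, p(117)=1327710076, p(118)=1482074143, p(119)=1653668665, p(120)=1844349560, p(121)=2056148051, p(122)=2291320912, p(123)=2552338241, p(124)=2841940500, p(125)=3163127352, p(126)=3519222692, p(127)=3913864295, p(128)=4351078600, p(129)=4835271870, p(130)=5371315400, p(131)=5964539504, p(132)=6620830889, p(133)=7346629512, p(134)=8149040695, p(135)=9035836076, p(136)=10015581680, p(137)=11097645016, p(138)=12292341831, p(139)=13610949895, p(140)=15065878135, p(141)=16670689208, p(142)=18440293320, p(143)=20390982757, p(144)=22540654445, p(145)=24908858009, p(146)=27517052599, p(147)=30388671978, p(148)=33549419497, p(149)=37027355200, p(150)=40853235313, p(151)=45060624582, p(152)=49686288421, p(153)=54770336324, p(154)=60356673280, p(155)=66493182097, p(156)=73232243759, p(157)=80630964769, p(158)=88751778802, p(159)=97662728555, p(160)=107438159466, p(161)=118159068427, p(162)=129913904637, p(163)=142798995930, p(164)=156919475295, p(165)=172389800255, p(166)=189334822579, p(167)=207890420102, p(168)=228204732751.
Final step: p(169) = p(168) + p(167) - p(164) - p(162) + p(157) + p(154) - p(147) - p(143) + p(134) + p(129) - p(118) - p(112) + p(99) + p(92) - p(77) - p(69) + p(52) + p(43) - p(24) - p(14)
= 228204732751 + 207890420102 - 156919475295 - 129913904637 + 80630964769 + 60356673280 - 30388671978 - 20390982757 + 8149040695 + 4835271870 - 1482074143 - 761002156 + 169229875 + 72533807 - 10619863 - 3554345 + 281589 + 63261 - 1575 - 135
= 250438925115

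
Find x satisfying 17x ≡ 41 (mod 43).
x ≡ 10 (mod 43)

gcd(17, 43) = 1, which divides 41, so solutions exist.
Find 17^(-1) mod 43 by the extended Euclidean algorithm:
43 = 2 × 17 + 9  ⟹  9 = (1)·43 + (-2)·17
17 = 1 × 9 + 8  ⟹  8 = (-1)·43 + (3)·17
9 = 1 × 8 + 1  ⟹  1 = (2)·43 + (-5)·17
So (-5)·17 ≡ 1 (mod 43), i.e. 17^(-1) ≡ -5 ≡ 38 (mod 43).
x ≡ 38 × 41 = 1558 ≡ 10 (mod 43).
Check: 17 × 10 = 170 ≡ 41 (mod 43).
Unique solution: x ≡ 10 (mod 43)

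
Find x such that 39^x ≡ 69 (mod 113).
70

Baby-step giant-step with step n = ⌈√113⌉ = 11.
Baby steps 39^j mod 113 (j:value) for j=0..10: 0:1, 1:39, 2:52, 3:107, 4:105, 5:27, 6:36, 7:48, 8:64, 9:10, 10:51.
Giant-step multiplier: 39^(-11) ≡ 39^(112-11) = 39^101 ≡ 5 (mod 113).
Giant steps γ_i = 69·5^i mod 113: γ_0=69, γ_1=6, γ_2=30, γ_3=37, γ_4=72, γ_5=21, γ_6=105 (in table at j=4).
x = i·n + j = 6·11 + 4 = 70.
Check: 39^70 ≡ 69 (mod 113).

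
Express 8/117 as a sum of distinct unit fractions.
1/15 + 1/585

Greedy algorithm:
8/117: ceiling(117/8) = 15, use 1/15
1/585: ceiling(585/1) = 585, use 1/585
Result: 8/117 = 1/15 + 1/585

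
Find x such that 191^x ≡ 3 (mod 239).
184

Baby-step giant-step with step n = ⌈√239⌉ = 16.
Baby steps 191^j mod 239 (j:value) for j=0..15: 0:1, 1:191, 2:153, 3:65, 4:226, 5:146, 6:162, 7:111, 8:169, 9:14, 10:45, 11:230, 12:193, 13:57, 14:132, 15:117.
Giant-step multiplier: 191^(-16) ≡ 191^(238-16) = 191^222 ≡ 2 (mod 239).
Giant steps γ_i = 3·2^i mod 239: γ_0=3, γ_1=6, γ_2=12, γ_3=24, γ_4=48, γ_5=96, γ_6=192, γ_7=145, γ_8=51, γ_9=102, γ_10=204, γ_11=169 (in table at j=8).
x = i·n + j = 11·16 + 8 = 184.
Check: 191^184 ≡ 3 (mod 239).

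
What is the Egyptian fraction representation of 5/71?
1/15 + 1/267 + 1/94785

Greedy algorithm:
5/71: ceiling(71/5) = 15, use 1/15
4/1065: ceiling(1065/4) = 267, use 1/267
1/94785: ceiling(94785/1) = 94785, use 1/94785
Result: 5/71 = 1/15 + 1/267 + 1/94785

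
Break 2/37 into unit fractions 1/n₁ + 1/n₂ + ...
1/19 + 1/703

Greedy algorithm:
2/37: ceiling(37/2) = 19, use 1/19
1/703: ceiling(703/1) = 703, use 1/703
Result: 2/37 = 1/19 + 1/703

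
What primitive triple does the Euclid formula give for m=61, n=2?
(3717, 244, 3725)

Euclid's formula: a = m² - n², b = 2mn, c = m² + n²
m = 61, n = 2
a = 61² - 2² = 3721 - 4 = 3717
b = 2 × 61 × 2 = 244
c = 61² + 2² = 3721 + 4 = 3725
Verification: 3717² + 244² = 13816089 + 59536 = 13875625 = 3725² ✓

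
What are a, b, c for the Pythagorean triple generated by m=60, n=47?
(1391, 5640, 5809)

Euclid's formula: a = m² - n², b = 2mn, c = m² + n²
m = 60, n = 47
a = 60² - 47² = 3600 - 2209 = 1391
b = 2 × 60 × 47 = 5640
c = 60² + 47² = 3600 + 2209 = 5809
Verification: 1391² + 5640² = 1934881 + 31809600 = 33744481 = 5809² ✓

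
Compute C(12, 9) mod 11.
0

Using Lucas' theorem:
Write n=12 and k=9 in base 11:
n in base 11: [1, 1]
k in base 11: [0, 9]
C(12,9) mod 11 = ∏ C(n_i, k_i) mod 11
Digit binomials (mod 11): C(1,0) = 1; C(1,9) = 0 (k_i > n_i)
Product: 1 × 0 = 0 ≡ 0 (mod 11)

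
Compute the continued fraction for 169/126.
[1; 2, 1, 13, 3]

Euclidean algorithm steps:
169 = 1 × 126 + 43
126 = 2 × 43 + 40
43 = 1 × 40 + 3
40 = 13 × 3 + 1
3 = 3 × 1 + 0
Continued fraction: [1; 2, 1, 13, 3]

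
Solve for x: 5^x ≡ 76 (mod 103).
66

Baby-step giant-step with step n = ⌈√103⌉ = 11.
Baby steps 5^j mod 103 (j:value) for j=0..10: 0:1, 1:5, 2:25, 3:22, 4:7, 5:35, 6:72, 7:51, 8:49, 9:39, 10:92.
Giant-step multiplier: 5^(-11) ≡ 5^(102-11) = 5^91 ≡ 88 (mod 103).
Giant steps γ_i = 76·88^i mod 103: γ_0=76, γ_1=96, γ_2=2, γ_3=73, γ_4=38, γ_5=48, γ_6=1 (in table at j=0).
x = i·n + j = 6·11 + 0 = 66.
Check: 5^66 ≡ 76 (mod 103).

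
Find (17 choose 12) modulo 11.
6

Using Lucas' theorem:
Write n=17 and k=12 in base 11:
n in base 11: [1, 6]
k in base 11: [1, 1]
C(17,12) mod 11 = ∏ C(n_i, k_i) mod 11
Digit binomials (mod 11): C(1,1) = 1; C(6,1) = 6
Product: 1 × 6 = 6 ≡ 6 (mod 11)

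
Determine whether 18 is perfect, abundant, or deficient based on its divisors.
abundant

Proper divisors of 18: sum = 1 + 2 + 3 + 6 + 9 = 21
Since 21 > 18, 18 is abundant.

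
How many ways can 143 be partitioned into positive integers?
20390982757

p(n) counts ways to write n as a sum of positive integers (order ignored).
Euler's pentagonal recurrence: p(k) = p(k-1) + p(k-2) - p(k-5) - p(k-7) + p(k-12) + p(k-15) - ... (offsets j(3j∓1)/2, signs ++--, p(0)=1, p(<0)=0).
DP table for k = 0..142: p(0)=1, p(1)=1, p(2)=2, p(3)=3, p(4)=5, p(5)=7, p(6)=11, p(7)=15, p(8)=22, p(9)=30, p(10)=42, p(11)=56, p(12)=77, p(13)=101, p(14)=135, p(15)=176, p(16)=231, p(17)=297, p(18)=385, p(19)=490, p(20)=627, p(21)=792, p(22)=1002, p(23)=1255, p(24)=1575, p(25)=1958, p(26)=2436, p(27)=3010, p(28)=3718, p(29)=4565, p(30)=5604, p(31)=6842, p(32)=8349, p(33)=10143, p(34)=12310, p(35)=14883, p(36)=17977, p(37)=21637, p(38)=26015, p(39)=31185, p(40)=37338, p(41)=44583, p(42)=53174, p(43)=63261, p(44)=75175, p(45)=89134, p(46)=105558, p(47)=124754, p(48)=147273, p(49)=173525, p(50)=204226, p(51)=239943, p(52)=281589, p(53)=329931, p(54)=386155, p(55)=451276, p(56)=526823, p(57)=614154, p(58)=715220, p(59)=831820, p(60)=966467, p(61)=1121505, p(62)=1300156, p(63)=1505499, p(64)=1741630, p(65)=2012558, p(66)=2323520, p(67)=2679689, p(68)=3087735, p(69)=3554345, p(70)=4087968, p(71)=4697205, p(72)=5392783, p(73)=6185689, p(74)=7089500, p(75)=8118264, p(76)=9289091, p(77)=10619863, p(78)=12132164, p(79)=13848650, p(80)=15796476, p(81)=18004327, p(82)=20506255, p(83)=23338469, p(84)=26543660, p(85)=30167357, p(86)=34262962, p(87)=38887673, p(88)=44108109, p(89)=49995925, p(90)=56634173, p(91)=64112359, p(92)=72533807, p(93)=82010177, p(94)=92669720, p(95)=104651419, p(96)=118114304, p(97)=133230930, p(98)=150198136, p(99)=169229875, p(100)=190569292, p(101)=214481126, p(102)=241265379, p(103)=271248950, p(104)=304801365, p(105)=342325709, p(106)=384276336, p(107)=431149389, p(108)=483502844, p(109)=541946240, p(110)=607163746, p(111)=679903203, p(112)=761002156, p(113)=851376628, p(114)=952050665, p(115)=1064144451, p(116)=1188908248, p(117)=1327710076, p(118)=1482074143, p(119)=1653668665, p(120)=1844349560, p(121)=2056148051, p(122)=2291320912, p(123)=2552338241, p(124)=2841940500, p(125)=3163127352, p(126)=3519222692, p(127)=3913864295, p(128)=4351078600, p(129)=4835271870, p(130)=5371315400, p(131)=5964539504, p(132)=6620830889, p(133)=7346629512, p(134)=8149040695, p(135)=9035836076, p(136)=10015581680, p(137)=11097645016, p(138)=12292341831, p(139)=13610949895, p(140)=15065878135, p(141)=16670689208, p(142)=18440293320.
Final step: p(143) = p(142) + p(141) - p(138) - p(136) + p(131) + p(128) - p(121) - p(117) + p(108) + p(103) - p(92) - p(86) + p(73) + p(66) - p(51) - p(43) + p(26) + p(17)
= 18440293320 + 16670689208 - 12292341831 - 10015581680 + 5964539504 + 4351078600 - 2056148051 - 1327710076 + 483502844 + 271248950 - 72533807 - 34262962 + 6185689 + 2323520 - 239943 - 63261 + 2436 + 297
= 20390982757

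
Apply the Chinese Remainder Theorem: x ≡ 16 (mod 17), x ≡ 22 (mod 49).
169

Using Chinese Remainder Theorem:
M = 17 × 49 = 833
M1 = 49, M2 = 17
y1 = 49^(-1) mod 17 = 8
y2 = 17^(-1) mod 49 = 26
x = (16×49×8 + 22×17×26) mod 833 = 169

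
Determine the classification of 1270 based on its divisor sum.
deficient

Proper divisors of 1270: sum = 1 + 2 + 5 + 10 + 127 + 254 + 635 = 1034
Since 1034 < 1270, 1270 is deficient.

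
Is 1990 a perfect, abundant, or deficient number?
deficient

Proper divisors of 1990: sum = 1 + 2 + 5 + 10 + 199 + 398 + 995 = 1610
Since 1610 < 1990, 1990 is deficient.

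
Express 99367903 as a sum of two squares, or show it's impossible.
Not possible

Factorization: 99367903 = 37 × 139^3
By Fermat: n is sum of two squares iff every prime p ≡ 3 (mod 4) appears to even power.
Prime(s) ≡ 3 (mod 4) with odd exponent: [(139, 3)]
Therefore 99367903 cannot be expressed as a² + b².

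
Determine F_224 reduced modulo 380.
173

Matrix identity: Q^n = [[F_(n+1), F_n], [F_n, F_(n-1)]] with Q = [[1,1],[1,0]].
n = 224 = 11100000₂. Square-and-multiply, entries mod 380:
Q^1 = [[1,1],[1,0]]
Q^3 = (Q^1)²·Q = [[3,2],[2,1]]
Q^7 = (Q^3)²·Q = [[21,13],[13,8]]
Q^14 = (Q^7)² = [[230,377],[377,233]]
Q^28 = (Q^14)² = [[89,131],[131,338]]
Q^56 = (Q^28)² = [[2,77],[77,305]]
Q^112 = (Q^56)² = [[233,79],[79,154]]
Q^224 = (Q^112)² = [[110,173],[173,317]]
F_224 mod 380 = Q^224[0][1] = 173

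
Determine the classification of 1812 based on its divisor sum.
abundant

Proper divisors of 1812: sum = 1 + 2 + 3 + 4 + 6 + 12 + 151 + 302 + 453 + 604 + 906 = 2444
Since 2444 > 1812, 1812 is abundant.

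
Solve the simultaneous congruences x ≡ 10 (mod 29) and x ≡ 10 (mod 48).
10

Using Chinese Remainder Theorem:
M = 29 × 48 = 1392
M1 = 48, M2 = 29
y1 = 48^(-1) mod 29 = 26
y2 = 29^(-1) mod 48 = 5
x = (10×48×26 + 10×29×5) mod 1392 = 10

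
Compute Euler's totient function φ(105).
48

105 = 3 × 5 × 7
φ(n) = n × ∏(1 - 1/p) for each prime p dividing n
φ(105) = 105 × (1 - 1/3) × (1 - 1/5) × (1 - 1/7) = 48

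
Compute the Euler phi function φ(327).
216

327 = 3 × 109
φ(n) = n × ∏(1 - 1/p) for each prime p dividing n
φ(327) = 327 × (1 - 1/3) × (1 - 1/109) = 216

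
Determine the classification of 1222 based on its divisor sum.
deficient

Proper divisors of 1222: sum = 1 + 2 + 13 + 26 + 47 + 94 + 611 = 794
Since 794 < 1222, 1222 is deficient.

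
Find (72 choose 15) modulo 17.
0

Using Lucas' theorem:
Write n=72 and k=15 in base 17:
n in base 17: [4, 4]
k in base 17: [0, 15]
C(72,15) mod 17 = ∏ C(n_i, k_i) mod 17
Digit binomials (mod 17): C(4,0) = 1; C(4,15) = 0 (k_i > n_i)
Product: 1 × 0 = 0 ≡ 0 (mod 17)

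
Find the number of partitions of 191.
1820701100652

p(n) counts ways to write n as a sum of positive integers (order ignored).
Euler's pentagonal recurrence: p(k) = p(k-1) + p(k-2) - p(k-5) - p(k-7) + p(k-12) + p(k-15) - ... (offsets j(3j∓1)/2, signs ++--, p(0)=1, p(<0)=0).
DP table for k = 0..190: p(0)=1, p(1)=1, p(2)=2, p(3)=3, p(4)=5, p(5)=7, p(6)=11, p(7)=15, p(8)=22, p(9)=30, p(10)=42, p(11)=56, p(12)=77, p(13)=101, p(14)=135, p(15)=176, p(16)=231, p(17)=297, p(18)=385, p(19)=490, p(20)=627, p(21)=792, p(22)=1002, p(23)=1255, p(24)=1575, p(25)=1958, p(26)=2436, p(27)=3010, p(28)=3718, p(29)=4565, p(30)=5604, p(31)=6842, p(32)=8349, p(33)=10143, p(34)=12310, p(35)=14883, p(36)=17977, p(37)=21637, p(38)=26015, p(39)=31185, p(40)=37338, p(41)=44583, p(42)=53174, p(43)=63261, p(44)=75175, p(45)=89134, p(46)=105558, p(47)=124754, p(48)=147273, p(49)=173525, p(50)=204226, p(51)=239943, p(52)=281589, p(53)=329931, p(54)=386155, p(55)=451276, p(56)=526823, p(57)=614154, p(58)=715220, p(59)=831820, p(60)=966467, p(61)=1121505, p(62)=1300156, p(63)=1505499, p(64)=1741630, p(65)=2012558, p(66)=2323520, p(67)=2679689, p(68)=3087735, p(69)=3554345, p(70)=4087968, p(71)=4697205, p(72)=5392783, p(73)=6185689, p(74)=7089500, p(75)=8118264, p(76)=9289091, p(77)=10619863, p(78)=12132164, p(79)=13848650, p(80)=15796476, p(81)=18004327, p(82)=20506255, p(83)=23338469, p(84)=26543660, p(85)=30167357, p(86)=34262962, p(87)=38887673, p(88)=44108109, p(89)=49995925, p(90)=56634173, p(91)=64112359, p(92)=72533807, p(93)=82010177, p(94)=92669720, p(95)=104651419, p(96)=118114304, p(97)=133230930, p(98)=150198136, p(99)=169229875, p(100)=190569292, p(101)=214481126, p(102)=241265379, p(103)=271248950, p(104)=304801365, p(105)=342325709, p(106)=384276336, p(107)=431149389, p(108)=483502844, p(109)=541946240, p(110)=607163746, p(111)=679903203, p(112)=761002156, p(113)=851376628, p(114)=952050665, p(115)=1064144451, p(116)=1188908248, p(117)=1327710076, p(118)=1482074143, p(119)=1653668665, p(120)=1844349560, p(121)=2056148051, p(122)=2291320912, p(123)=2552338241, p(124)=2841940500, p(125)=3163127352, p(126)=3519222692, p(127)=3913864295, p(128)=4351078600, p(129)=4835271870, p(130)=5371315400, p(131)=5964539504, p(132)=6620830889, p(133)=7346629512, p(134)=8149040695, p(135)=9035836076, p(136)=10015581680, p(137)=11097645016, p(138)=12292341831, p(139)=13610949895, p(140)=15065878135, p(141)=16670689208, p(142)=18440293320, p(143)=20390982757, p(144)=22540654445, p(145)=24908858009, p(146)=27517052599, p(147)=30388671978, p(148)=33549419497, p(149)=37027355200, p(150)=40853235313, p(151)=45060624582, p(152)=49686288421, p(153)=54770336324, p(154)=60356673280, p(155)=66493182097, p(156)=73232243759, p(157)=80630964769, p(158)=88751778802, p(159)=97662728555, p(160)=107438159466, p(161)=118159068427, p(162)=129913904637, p(163)=142798995930, p(164)=156919475295, p(165)=172389800255, p(166)=189334822579, p(167)=207890420102, p(168)=228204732751, p(169)=250438925115, p(170)=274768617130, p(171)=301384802048, p(172)=330495499613, p(173)=362326859895, p(174)=397125074750, p(175)=435157697830, p(176)=476715857290, p(177)=522115831195, p(178)=571701605655, p(179)=625846753120, p(180)=684957390936, p(181)=749474411781, p(182)=819876908323, p(183)=896684817527, p(184)=980462880430, p(185)=1071823774337, p(186)=1171432692373, p(187)=1280011042268, p(188)=1398341745571, p(189)=1527273599625, p(190)=1667727404093.
Final step: p(191) = p(190) + p(189) - p(186) - p(184) + p(179) + p(176) - p(169) - p(165) + p(156) + p(151) - p(140) - p(134) + p(121) + p(114) - p(99) - p(91) + p(74) + p(65) - p(46) - p(36) + p(15) + p(4)
= 1667727404093 + 1527273599625 - 1171432692373 - 980462880430 + 625846753120 + 476715857290 - 250438925115 - 172389800255 + 73232243759 + 45060624582 - 15065878135 - 8149040695 + 2056148051 + 952050665 - 169229875 - 64112359 + 7089500 + 2012558 - 105558 - 17977 + 176 + 5
= 1820701100652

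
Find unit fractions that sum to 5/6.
1/2 + 1/3

Greedy algorithm:
5/6: ceiling(6/5) = 2, use 1/2
1/3: ceiling(3/1) = 3, use 1/3
Result: 5/6 = 1/2 + 1/3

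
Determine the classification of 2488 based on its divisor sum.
deficient

Proper divisors of 2488: sum = 1 + 2 + 4 + 8 + 311 + 622 + 1244 = 2192
Since 2192 < 2488, 2488 is deficient.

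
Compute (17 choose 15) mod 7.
3

Using Lucas' theorem:
Write n=17 and k=15 in base 7:
n in base 7: [2, 3]
k in base 7: [2, 1]
C(17,15) mod 7 = ∏ C(n_i, k_i) mod 7
Digit binomials (mod 7): C(2,2) = 1; C(3,1) = 3
Product: 1 × 3 = 3 ≡ 3 (mod 7)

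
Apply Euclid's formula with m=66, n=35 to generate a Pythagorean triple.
(3131, 4620, 5581)

Euclid's formula: a = m² - n², b = 2mn, c = m² + n²
m = 66, n = 35
a = 66² - 35² = 4356 - 1225 = 3131
b = 2 × 66 × 35 = 4620
c = 66² + 35² = 4356 + 1225 = 5581
Verification: 3131² + 4620² = 9803161 + 21344400 = 31147561 = 5581² ✓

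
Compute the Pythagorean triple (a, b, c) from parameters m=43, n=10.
(1749, 860, 1949)

Euclid's formula: a = m² - n², b = 2mn, c = m² + n²
m = 43, n = 10
a = 43² - 10² = 1849 - 100 = 1749
b = 2 × 43 × 10 = 860
c = 43² + 10² = 1849 + 100 = 1949
Verification: 1749² + 860² = 3059001 + 739600 = 3798601 = 1949² ✓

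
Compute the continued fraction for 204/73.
[2; 1, 3, 1, 6, 2]

Euclidean algorithm steps:
204 = 2 × 73 + 58
73 = 1 × 58 + 15
58 = 3 × 15 + 13
15 = 1 × 13 + 2
13 = 6 × 2 + 1
2 = 2 × 1 + 0
Continued fraction: [2; 1, 3, 1, 6, 2]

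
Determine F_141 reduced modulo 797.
441

Matrix identity: Q^n = [[F_(n+1), F_n], [F_n, F_(n-1)]] with Q = [[1,1],[1,0]].
n = 141 = 10001101₂. Square-and-multiply, entries mod 797:
Q^1 = [[1,1],[1,0]]
Q^2 = (Q^1)² = [[2,1],[1,1]]
Q^4 = (Q^2)² = [[5,3],[3,2]]
Q^8 = (Q^4)² = [[34,21],[21,13]]
Q^17 = (Q^8)²·Q = [[193,3],[3,190]]
Q^35 = (Q^17)²·Q = [[151,596],[596,352]]
Q^70 = (Q^35)² = [[239,116],[116,123]]
Q^141 = (Q^70)²·Q = [[192,441],[441,548]]
F_141 mod 797 = Q^141[0][1] = 441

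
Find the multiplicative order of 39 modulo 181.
9

181 is prime, so ord(39) divides φ(181) = 180.
Divisors of 180: 1, 2, 3, 4, 5, 6, 9, 10, 12, 15, 18, 20, 30, 36, 45, 60, 90, 180.
Repeated squaring: 39^1 ≡ 39, 39^2 ≡ 73, 39^4 ≡ 80, 39^8 ≡ 65, 39^16 ≡ 62, 39^32 ≡ 43, 39^64 ≡ 39, 39^128 ≡ 73 (mod 181).
Test 39^d mod 181 for each divisor d in increasing order:
39^1 ≡ 39
39^2 ≡ 73
39^3 = 39^2·39^1 ≡ 132
39^4 ≡ 80
39^5 = 39^4·39^1 ≡ 43
39^6 = 39^4·39^2 ≡ 48
39^9 = 39^8·39^1 ≡ 1  ← first divisor giving 1
The order is 9.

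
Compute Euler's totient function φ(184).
88

184 = 2^3 × 23
φ(n) = n × ∏(1 - 1/p) for each prime p dividing n
φ(184) = 184 × (1 - 1/2) × (1 - 1/23) = 88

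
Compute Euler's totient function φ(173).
172

173 = 173
φ(n) = n × ∏(1 - 1/p) for each prime p dividing n
φ(173) = 173 × (1 - 1/173) = 172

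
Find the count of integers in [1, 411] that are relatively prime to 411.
272

411 = 3 × 137
φ(n) = n × ∏(1 - 1/p) for each prime p dividing n
φ(411) = 411 × (1 - 1/3) × (1 - 1/137) = 272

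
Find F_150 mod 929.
641

Matrix identity: Q^n = [[F_(n+1), F_n], [F_n, F_(n-1)]] with Q = [[1,1],[1,0]].
n = 150 = 10010110₂. Square-and-multiply, entries mod 929:
Q^1 = [[1,1],[1,0]]
Q^2 = (Q^1)² = [[2,1],[1,1]]
Q^4 = (Q^2)² = [[5,3],[3,2]]
Q^9 = (Q^4)²·Q = [[55,34],[34,21]]
Q^18 = (Q^9)² = [[465,726],[726,668]]
Q^37 = (Q^18)²·Q = [[494,101],[101,393]]
Q^75 = (Q^37)²·Q = [[94,620],[620,403]]
Q^150 = (Q^75)² = [[269,641],[641,557]]
F_150 mod 929 = Q^150[0][1] = 641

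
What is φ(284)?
140

284 = 2^2 × 71
φ(n) = n × ∏(1 - 1/p) for each prime p dividing n
φ(284) = 284 × (1 - 1/2) × (1 - 1/71) = 140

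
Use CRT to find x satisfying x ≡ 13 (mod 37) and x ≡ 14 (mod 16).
494

Using Chinese Remainder Theorem:
M = 37 × 16 = 592
M1 = 16, M2 = 37
y1 = 16^(-1) mod 37 = 7
y2 = 37^(-1) mod 16 = 13
x = (13×16×7 + 14×37×13) mod 592 = 494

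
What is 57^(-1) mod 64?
9

gcd(57, 64) = 1, so the inverse exists.
Extended Euclidean algorithm on (64, 57):
64 = 1 × 57 + 7  ⟹  7 = (1)·64 + (-1)·57
57 = 8 × 7 + 1  ⟹  1 = (-8)·64 + (9)·57
So (9)·57 ≡ 1 (mod 64), i.e. 57^(-1) ≡ 9 (mod 64).
Check: 57 × 9 = 513 ≡ 1 (mod 64)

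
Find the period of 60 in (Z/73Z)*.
72

73 is prime, so ord(60) divides φ(73) = 72.
Divisors of 72: 1, 2, 3, 4, 6, 8, 9, 12, 18, 24, 36, 72.
Repeated squaring: 60^1 ≡ 60, 60^2 ≡ 23, 60^4 ≡ 18, 60^8 ≡ 32, 60^16 ≡ 2, 60^32 ≡ 4, 60^64 ≡ 16 (mod 73).
Test 60^d mod 73 for each divisor d in increasing order:
60^1 ≡ 60
60^2 ≡ 23
60^3 = 60^2·60^1 ≡ 66
60^4 ≡ 18
60^6 = 60^4·60^2 ≡ 49
60^8 ≡ 32
60^9 = 60^8·60^1 ≡ 22
60^12 = 60^8·60^4 ≡ 65
60^18 = 60^16·60^2 ≡ 46
60^24 = 60^16·60^8 ≡ 64
60^36 = 60^32·60^4 ≡ 72
60^72 = 60^64·60^8 ≡ 1  ← first divisor giving 1
The order is 72.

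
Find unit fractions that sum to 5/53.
1/11 + 1/292 + 1/170236

Greedy algorithm:
5/53: ceiling(53/5) = 11, use 1/11
2/583: ceiling(583/2) = 292, use 1/292
1/170236: ceiling(170236/1) = 170236, use 1/170236
Result: 5/53 = 1/11 + 1/292 + 1/170236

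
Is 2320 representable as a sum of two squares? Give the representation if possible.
4² + 48² (a=4, b=48)

Factorization: 2320 = 2^4 × 5 × 29
By Fermat: n is sum of two squares iff every prime p ≡ 3 (mod 4) appears to even power.
All primes ≡ 3 (mod 4) appear to even power.
Search a = 0, 1, 2, … for 2320 - a² a perfect square: first hit at a = 4: 2320 - 16 = 2304 = 48².
2320 = 4² + 48² = 16 + 2304 ✓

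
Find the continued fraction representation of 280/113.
[2; 2, 10, 1, 4]

Euclidean algorithm steps:
280 = 2 × 113 + 54
113 = 2 × 54 + 5
54 = 10 × 5 + 4
5 = 1 × 4 + 1
4 = 4 × 1 + 0
Continued fraction: [2; 2, 10, 1, 4]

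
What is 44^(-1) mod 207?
80

gcd(44, 207) = 1, so the inverse exists.
Extended Euclidean algorithm on (207, 44):
207 = 4 × 44 + 31  ⟹  31 = (1)·207 + (-4)·44
44 = 1 × 31 + 13  ⟹  13 = (-1)·207 + (5)·44
31 = 2 × 13 + 5  ⟹  5 = (3)·207 + (-14)·44
13 = 2 × 5 + 3  ⟹  3 = (-7)·207 + (33)·44
5 = 1 × 3 + 2  ⟹  2 = (10)·207 + (-47)·44
3 = 1 × 2 + 1  ⟹  1 = (-17)·207 + (80)·44
So (80)·44 ≡ 1 (mod 207), i.e. 44^(-1) ≡ 80 (mod 207).
Check: 44 × 80 = 3520 ≡ 1 (mod 207)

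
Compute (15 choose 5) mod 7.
0

Using Lucas' theorem:
Write n=15 and k=5 in base 7:
n in base 7: [2, 1]
k in base 7: [0, 5]
C(15,5) mod 7 = ∏ C(n_i, k_i) mod 7
Digit binomials (mod 7): C(2,0) = 1; C(1,5) = 0 (k_i > n_i)
Product: 1 × 0 = 0 ≡ 0 (mod 7)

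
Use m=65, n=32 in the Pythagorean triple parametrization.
(3201, 4160, 5249)

Euclid's formula: a = m² - n², b = 2mn, c = m² + n²
m = 65, n = 32
a = 65² - 32² = 4225 - 1024 = 3201
b = 2 × 65 × 32 = 4160
c = 65² + 32² = 4225 + 1024 = 5249
Verification: 3201² + 4160² = 10246401 + 17305600 = 27552001 = 5249² ✓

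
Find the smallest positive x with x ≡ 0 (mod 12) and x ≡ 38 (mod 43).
468

Using Chinese Remainder Theorem:
M = 12 × 43 = 516
M1 = 43, M2 = 12
y1 = 43^(-1) mod 12 = 7
y2 = 12^(-1) mod 43 = 18
x = (0×43×7 + 38×12×18) mod 516 = 468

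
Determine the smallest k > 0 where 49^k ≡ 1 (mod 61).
30

61 is prime, so ord(49) divides φ(61) = 60.
Divisors of 60: 1, 2, 3, 4, 5, 6, 10, 12, 15, 20, 30, 60.
Repeated squaring: 49^1 ≡ 49, 49^2 ≡ 22, 49^4 ≡ 57, 49^8 ≡ 16, 49^16 ≡ 12, 49^32 ≡ 22 (mod 61).
Test 49^d mod 61 for each divisor d in increasing order:
49^1 ≡ 49
49^2 ≡ 22
49^3 = 49^2·49^1 ≡ 41
49^4 ≡ 57
49^5 = 49^4·49^1 ≡ 48
49^6 = 49^4·49^2 ≡ 34
49^10 = 49^8·49^2 ≡ 47
49^12 = 49^8·49^4 ≡ 58
49^15 = 49^8·49^4·49^2·49^1 ≡ 60
49^20 = 49^16·49^4 ≡ 13
49^30 = 49^16·49^8·49^4·49^2 ≡ 1  ← first divisor giving 1
The order is 30.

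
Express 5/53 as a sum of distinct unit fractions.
1/11 + 1/292 + 1/170236

Greedy algorithm:
5/53: ceiling(53/5) = 11, use 1/11
2/583: ceiling(583/2) = 292, use 1/292
1/170236: ceiling(170236/1) = 170236, use 1/170236
Result: 5/53 = 1/11 + 1/292 + 1/170236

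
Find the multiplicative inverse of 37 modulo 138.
97

gcd(37, 138) = 1, so the inverse exists.
Extended Euclidean algorithm on (138, 37):
138 = 3 × 37 + 27  ⟹  27 = (1)·138 + (-3)·37
37 = 1 × 27 + 10  ⟹  10 = (-1)·138 + (4)·37
27 = 2 × 10 + 7  ⟹  7 = (3)·138 + (-11)·37
10 = 1 × 7 + 3  ⟹  3 = (-4)·138 + (15)·37
7 = 2 × 3 + 1  ⟹  1 = (11)·138 + (-41)·37
So (-41)·37 ≡ 1 (mod 138), i.e. 37^(-1) ≡ -41 ≡ 97 (mod 138).
Check: 37 × 97 = 3589 ≡ 1 (mod 138)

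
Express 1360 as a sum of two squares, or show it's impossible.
8² + 36² (a=8, b=36)

Factorization: 1360 = 2^4 × 5 × 17
By Fermat: n is sum of two squares iff every prime p ≡ 3 (mod 4) appears to even power.
All primes ≡ 3 (mod 4) appear to even power.
Search a = 0, 1, 2, … for 1360 - a² a perfect square: first hit at a = 8: 1360 - 64 = 1296 = 36².
1360 = 8² + 36² = 64 + 1296 ✓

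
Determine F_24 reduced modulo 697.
366

Matrix identity: Q^n = [[F_(n+1), F_n], [F_n, F_(n-1)]] with Q = [[1,1],[1,0]].
n = 24 = 11000₂. Square-and-multiply, entries mod 697:
Q^1 = [[1,1],[1,0]]
Q^3 = (Q^1)²·Q = [[3,2],[2,1]]
Q^6 = (Q^3)² = [[13,8],[8,5]]
Q^12 = (Q^6)² = [[233,144],[144,89]]
Q^24 = (Q^12)² = [[446,366],[366,80]]
F_24 mod 697 = Q^24[0][1] = 366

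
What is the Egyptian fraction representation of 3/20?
1/7 + 1/140

Greedy algorithm:
3/20: ceiling(20/3) = 7, use 1/7
1/140: ceiling(140/1) = 140, use 1/140
Result: 3/20 = 1/7 + 1/140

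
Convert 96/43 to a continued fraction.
[2; 4, 3, 3]

Euclidean algorithm steps:
96 = 2 × 43 + 10
43 = 4 × 10 + 3
10 = 3 × 3 + 1
3 = 3 × 1 + 0
Continued fraction: [2; 4, 3, 3]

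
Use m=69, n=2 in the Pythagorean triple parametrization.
(4757, 276, 4765)

Euclid's formula: a = m² - n², b = 2mn, c = m² + n²
m = 69, n = 2
a = 69² - 2² = 4761 - 4 = 4757
b = 2 × 69 × 2 = 276
c = 69² + 2² = 4761 + 4 = 4765
Verification: 4757² + 276² = 22629049 + 76176 = 22705225 = 4765² ✓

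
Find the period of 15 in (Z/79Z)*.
26

79 is prime, so ord(15) divides φ(79) = 78.
Divisors of 78: 1, 2, 3, 6, 13, 26, 39, 78.
Repeated squaring: 15^1 ≡ 15, 15^2 ≡ 67, 15^4 ≡ 65, 15^8 ≡ 38, 15^16 ≡ 22, 15^32 ≡ 10, 15^64 ≡ 21 (mod 79).
Test 15^d mod 79 for each divisor d in increasing order:
15^1 ≡ 15
15^2 ≡ 67
15^3 = 15^2·15^1 ≡ 57
15^6 = 15^4·15^2 ≡ 10
15^13 = 15^8·15^4·15^1 ≡ 78
15^26 = 15^16·15^8·15^2 ≡ 1  ← first divisor giving 1
The order is 26.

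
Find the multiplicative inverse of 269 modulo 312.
29

gcd(269, 312) = 1, so the inverse exists.
Extended Euclidean algorithm on (312, 269):
312 = 1 × 269 + 43  ⟹  43 = (1)·312 + (-1)·269
269 = 6 × 43 + 11  ⟹  11 = (-6)·312 + (7)·269
43 = 3 × 11 + 10  ⟹  10 = (19)·312 + (-22)·269
11 = 1 × 10 + 1  ⟹  1 = (-25)·312 + (29)·269
So (29)·269 ≡ 1 (mod 312), i.e. 269^(-1) ≡ 29 (mod 312).
Check: 269 × 29 = 7801 ≡ 1 (mod 312)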